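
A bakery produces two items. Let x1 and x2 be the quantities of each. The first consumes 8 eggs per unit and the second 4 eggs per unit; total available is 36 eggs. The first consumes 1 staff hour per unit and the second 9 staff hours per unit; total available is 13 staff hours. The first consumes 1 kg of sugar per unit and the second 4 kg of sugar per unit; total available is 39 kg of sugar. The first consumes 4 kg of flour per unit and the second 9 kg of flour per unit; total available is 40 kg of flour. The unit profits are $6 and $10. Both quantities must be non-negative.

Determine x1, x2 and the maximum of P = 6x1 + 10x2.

Extreme points and P = 6x1 + 10x2:
  (0, 0) → P = 0
  (0, 13/9) → P = 130/9
  (9/2, 0) → P = 27
  (4, 1) → P = 34

The optimum lies where 8x1 + 4x2 = 36 and x1 + 9x2 = 13.
Solving simultaneously gives x1 = 4, x2 = 1.

x1 = 4, x2 = 1, maximum P = 34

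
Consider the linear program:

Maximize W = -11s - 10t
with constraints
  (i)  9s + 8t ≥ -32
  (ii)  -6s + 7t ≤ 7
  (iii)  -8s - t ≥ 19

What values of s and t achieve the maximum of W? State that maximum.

s = -24/11, t = -17/11, maximum W = 434/11

The optimum lies where 9s + 8t = -32 and -8s - t = 19.
Solving simultaneously gives s = -24/11, t = -17/11.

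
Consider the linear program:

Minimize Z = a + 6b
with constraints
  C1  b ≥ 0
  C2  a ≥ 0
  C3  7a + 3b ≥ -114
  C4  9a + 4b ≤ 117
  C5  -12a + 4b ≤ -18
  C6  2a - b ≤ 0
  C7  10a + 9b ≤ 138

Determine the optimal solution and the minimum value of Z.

Vertices and Z = a + 6b:
  (9/2, 9) → Z = 117/2
  (357/74, 369/37) → Z = 4785/74
  (69/14, 69/7) → Z = 897/14

a = 9/2, b = 9, minimum Z = 117/2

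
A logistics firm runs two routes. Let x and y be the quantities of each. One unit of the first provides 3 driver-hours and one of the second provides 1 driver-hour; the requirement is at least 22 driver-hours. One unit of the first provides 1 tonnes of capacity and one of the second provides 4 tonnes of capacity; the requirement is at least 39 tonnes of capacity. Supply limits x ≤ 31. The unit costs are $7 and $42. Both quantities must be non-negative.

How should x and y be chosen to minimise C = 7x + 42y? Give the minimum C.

Feasible corners and C = 7x + 42y:
  (0, 22) → C = 924
  (49/11, 95/11) → C = 4333/11
  (31, 2) → C = 301
The feasible region is unbounded (it extends along (0, 1)), but C strictly increases along every unbounded feasible direction, so there is no improving ray and the minimum is attained at a vertex.

x = 31, y = 2, minimum C = 301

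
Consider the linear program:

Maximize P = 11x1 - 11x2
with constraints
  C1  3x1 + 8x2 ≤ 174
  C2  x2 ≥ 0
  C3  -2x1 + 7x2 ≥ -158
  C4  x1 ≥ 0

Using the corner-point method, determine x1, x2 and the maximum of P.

x1 = 58, x2 = 0, maximum P = 638

Feasible corners and P = 11x1 - 11x2:
  (58, 0) → P = 638
  (0, 87/4) → P = -957/4
  (0, 0) → P = 0

At the optimal vertex, 3x1 + 8x2 = 174 and x2 = 0.
Solving simultaneously gives x1 = 58, x2 = 0.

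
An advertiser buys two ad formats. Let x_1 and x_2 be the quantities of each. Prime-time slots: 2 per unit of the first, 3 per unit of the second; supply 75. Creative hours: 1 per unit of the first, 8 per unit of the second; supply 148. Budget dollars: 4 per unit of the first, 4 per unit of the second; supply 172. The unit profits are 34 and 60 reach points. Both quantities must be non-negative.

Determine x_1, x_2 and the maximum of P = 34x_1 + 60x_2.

Corner points and P = 34x_1 + 60x_2:
  (0, 0) → P = 0
  (0, 37/2) → P = 1110
  (75/2, 0) → P = 1275
  (12, 17) → P = 1428

At the optimal vertex, 2x_1 + 3x_2 = 75 and x_1 + 8x_2 = 148.
Solving simultaneously gives x_1 = 12, x_2 = 17.

x_1 = 12, x_2 = 17, maximum P = 1428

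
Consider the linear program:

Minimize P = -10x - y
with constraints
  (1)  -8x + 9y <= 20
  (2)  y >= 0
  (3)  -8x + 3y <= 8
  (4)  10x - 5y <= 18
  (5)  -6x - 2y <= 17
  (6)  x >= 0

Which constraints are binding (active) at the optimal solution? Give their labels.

(1) and (4)

Vertices and P = -10x - y:
  (131/25, 172/25) → P = -1482/25
  (0, 20/9) → P = -20/9
  (9/5, 0) → P = -18
  (0, 0) → P = 0

The minimum is at (131/25, 172/25). Substituting into each constraint, equality holds for (1) and (4); the remaining constraints have slack.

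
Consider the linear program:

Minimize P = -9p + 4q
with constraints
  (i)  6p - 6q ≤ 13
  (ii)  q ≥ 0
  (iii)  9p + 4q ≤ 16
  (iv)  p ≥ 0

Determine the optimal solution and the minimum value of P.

p = 16/9, q = 0, minimum P = -16

Extreme points and P = -9p + 4q:
  (16/9, 0) → P = -16
  (0, 0) → P = 0
  (0, 4) → P = 16

The binding constraints are q = 0 and 9p + 4q = 16.
Solving simultaneously gives p = 16/9, q = 0.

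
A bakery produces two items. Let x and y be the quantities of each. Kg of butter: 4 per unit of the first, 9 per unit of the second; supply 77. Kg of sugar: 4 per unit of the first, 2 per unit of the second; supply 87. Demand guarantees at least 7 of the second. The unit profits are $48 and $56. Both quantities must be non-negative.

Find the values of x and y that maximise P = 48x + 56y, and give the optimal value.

The optimum lies where 4x + 9y = 77 and y = 7.
Solving simultaneously gives x = 7/2, y = 7.

x = 7/2, y = 7, maximum P = 560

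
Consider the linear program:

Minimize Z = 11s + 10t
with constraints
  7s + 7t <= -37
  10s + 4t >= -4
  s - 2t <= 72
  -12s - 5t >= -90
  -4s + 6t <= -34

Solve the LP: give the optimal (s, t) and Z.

s = 35/3, t = -181/6, minimum Z = -520/3

At the optimal vertex, 10s + 4t = -4 and s - 2t = 72.
Solving simultaneously gives s = 35/3, t = -181/6.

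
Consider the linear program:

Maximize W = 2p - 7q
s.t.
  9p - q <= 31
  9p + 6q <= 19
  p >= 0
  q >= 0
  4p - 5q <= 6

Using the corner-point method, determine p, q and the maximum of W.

Corner points and W = 2p - 7q:
  (0, 19/6) → W = -133/6
  (131/69, 22/69) → W = 36/23
  (0, 0) → W = 0
  (3/2, 0) → W = 3

p = 3/2, q = 0, maximum W = 3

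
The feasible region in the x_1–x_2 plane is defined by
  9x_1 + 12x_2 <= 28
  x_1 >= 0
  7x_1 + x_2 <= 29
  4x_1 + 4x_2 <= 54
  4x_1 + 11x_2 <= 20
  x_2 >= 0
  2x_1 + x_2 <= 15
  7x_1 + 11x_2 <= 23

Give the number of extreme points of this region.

The feasible vertices (each the meet of two boundaries and inside every other half-plane) are:
  (28/9, 0)
  (32/15, 11/15)
  (0, 20/11)
  (0, 0)
  (1, 16/11)

5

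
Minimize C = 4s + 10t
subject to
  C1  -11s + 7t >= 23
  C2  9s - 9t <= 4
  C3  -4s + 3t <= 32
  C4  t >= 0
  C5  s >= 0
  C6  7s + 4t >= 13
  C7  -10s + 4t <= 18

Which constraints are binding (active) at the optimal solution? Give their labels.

C1 and C5

Corner points and C = 4s + 10t:
  (31, 52) → C = 644
  (0, 23/7) → C = 230/7
  (37/7, 124/7) → C = 1388/7
  (0, 9/2) → C = 45

The minimum is at (0, 23/7). Substituting into each constraint, equality holds for C1 and C5; the remaining constraints have slack.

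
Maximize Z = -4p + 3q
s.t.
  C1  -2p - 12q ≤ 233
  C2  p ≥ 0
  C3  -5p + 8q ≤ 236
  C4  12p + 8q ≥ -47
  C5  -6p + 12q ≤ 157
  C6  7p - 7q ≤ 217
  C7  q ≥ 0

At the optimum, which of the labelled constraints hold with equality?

C2 and C5

Feasible corners and Z = -4p + 3q:
  (0, 157/12) → Z = 157/4
  (0, 0) → Z = 0
  (529/6, 343/6) → Z = -1087/6
  (31, 0) → Z = -124

The maximum is at (0, 157/12). Substituting into each constraint, equality holds for C2 and C5; the remaining constraints have slack.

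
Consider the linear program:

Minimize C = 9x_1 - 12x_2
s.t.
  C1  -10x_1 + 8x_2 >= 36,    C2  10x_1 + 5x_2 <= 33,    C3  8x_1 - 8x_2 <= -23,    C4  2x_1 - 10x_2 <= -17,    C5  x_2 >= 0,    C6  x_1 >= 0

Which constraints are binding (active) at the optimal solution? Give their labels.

C2 and C6

Vertices and C = 9x_1 - 12x_2:
  (42/65, 69/13) → C = -3762/65
  (0, 9/2) → C = -54
  (0, 33/5) → C = -396/5

The minimum is at (0, 33/5). Substituting into each constraint, equality holds for C2 and C6; the remaining constraints have slack.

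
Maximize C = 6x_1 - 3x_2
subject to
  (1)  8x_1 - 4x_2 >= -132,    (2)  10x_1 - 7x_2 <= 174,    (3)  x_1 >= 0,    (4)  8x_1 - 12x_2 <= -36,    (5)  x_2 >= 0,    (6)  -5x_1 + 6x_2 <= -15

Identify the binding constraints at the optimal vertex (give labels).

Corner points and C = 6x_1 - 3x_2:
  (585/16, 219/8) → C = 549/4
  (939/25, 144/5) → C = 3474/25
  (33, 25) → C = 123

The maximum is at (939/25, 144/5). Substituting into each constraint, equality holds for (2) and (6); the remaining constraints have slack.

(2) and (6)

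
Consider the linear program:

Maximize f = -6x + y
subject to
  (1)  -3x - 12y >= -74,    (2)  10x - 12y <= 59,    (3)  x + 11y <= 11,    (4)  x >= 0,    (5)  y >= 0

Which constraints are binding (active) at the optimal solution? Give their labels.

Corner points and f = -6x + y:
  (781/122, 51/122) → f = -4635/122
  (59/10, 0) → f = -177/5
  (0, 1) → f = 1
  (0, 0) → f = 0

The maximum is at (0, 1). Substituting into each constraint, equality holds for (3) and (4); the remaining constraints have slack.

(3) and (4)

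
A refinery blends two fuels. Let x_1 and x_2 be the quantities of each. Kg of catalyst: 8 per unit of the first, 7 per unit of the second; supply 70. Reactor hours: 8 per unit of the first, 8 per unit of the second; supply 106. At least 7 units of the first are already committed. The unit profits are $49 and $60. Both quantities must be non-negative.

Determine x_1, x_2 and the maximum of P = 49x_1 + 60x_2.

x_1 = 7, x_2 = 2, maximum P = 463

Vertices and P = 49x_1 + 60x_2:
  (35/4, 0) → P = 1715/4
  (7, 0) → P = 343
  (7, 2) → P = 463

At the optimal vertex, 8x_1 + 7x_2 = 70 and x_1 = 7.
Solving simultaneously gives x_1 = 7, x_2 = 2.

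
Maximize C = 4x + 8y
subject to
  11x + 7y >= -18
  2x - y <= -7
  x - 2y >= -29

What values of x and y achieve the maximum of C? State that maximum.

Feasible corners and C = 4x + 8y:
  (-67/25, 41/25) → C = 12/5
  (-239/29, 301/29) → C = 1452/29
  (5, 17) → C = 156

x = 5, y = 17, maximum C = 156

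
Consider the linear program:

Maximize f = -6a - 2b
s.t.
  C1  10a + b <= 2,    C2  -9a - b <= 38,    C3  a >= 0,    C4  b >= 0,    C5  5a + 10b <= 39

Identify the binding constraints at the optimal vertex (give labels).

C3 and C4

Feasible corners and f = -6a - 2b:
  (0, 2) → f = -4
  (1/5, 0) → f = -6/5
  (0, 0) → f = 0

The maximum is at (0, 0). Substituting into each constraint, equality holds for C3 and C4; the remaining constraints have slack.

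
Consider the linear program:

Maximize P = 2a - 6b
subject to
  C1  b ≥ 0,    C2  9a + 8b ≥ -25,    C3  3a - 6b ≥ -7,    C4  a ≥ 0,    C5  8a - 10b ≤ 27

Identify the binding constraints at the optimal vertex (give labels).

C1 and C5

Feasible corners and P = 2a - 6b:
  (0, 0) → P = 0
  (27/8, 0) → P = 27/4
  (0, 7/6) → P = -7
  (116/9, 137/18) → P = -179/9

The maximum is at (27/8, 0). Substituting into each constraint, equality holds for C1 and C5; the remaining constraints have slack.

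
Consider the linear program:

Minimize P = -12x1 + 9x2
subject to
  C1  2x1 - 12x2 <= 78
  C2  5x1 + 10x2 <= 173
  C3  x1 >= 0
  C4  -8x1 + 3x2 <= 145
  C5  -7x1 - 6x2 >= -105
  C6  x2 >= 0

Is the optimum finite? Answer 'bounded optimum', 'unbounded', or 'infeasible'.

bounded optimum

Vertices and P = -12x1 + 9x2:
  (0, 173/10) → P = 1557/10
  (3/10, 343/20) → P = 603/4
  (0, 0) → P = 0
  (15, 0) → P = -180
The feasible region has finitely many vertices and no improving ray; the minimum is -180 at (15, 0).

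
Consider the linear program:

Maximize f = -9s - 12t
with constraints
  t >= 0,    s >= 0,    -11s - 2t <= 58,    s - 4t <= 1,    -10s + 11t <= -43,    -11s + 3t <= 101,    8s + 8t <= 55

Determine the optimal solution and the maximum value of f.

The optimum lies where s - 4t = 1 and -10s + 11t = -43.
Solving simultaneously gives s = 161/29, t = 33/29.

s = 161/29, t = 33/29, maximum f = -1845/29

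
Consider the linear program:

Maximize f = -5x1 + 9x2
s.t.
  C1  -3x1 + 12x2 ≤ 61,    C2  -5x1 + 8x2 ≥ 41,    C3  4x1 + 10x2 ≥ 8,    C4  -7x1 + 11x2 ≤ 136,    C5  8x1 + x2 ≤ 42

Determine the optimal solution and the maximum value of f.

x1 = -257/39, x2 = 134/39, maximum f = 2491/39

Corner points and f = -5x1 + 9x2:
  (-1/9, 91/18) → f = 829/18
  (-257/39, 134/39) → f = 2491/39
  (-173/41, 102/41) → f = 1783/41

The optimum lies where -3x1 + 12x2 = 61 and 4x1 + 10x2 = 8.
Solving simultaneously gives x1 = -257/39, x2 = 134/39.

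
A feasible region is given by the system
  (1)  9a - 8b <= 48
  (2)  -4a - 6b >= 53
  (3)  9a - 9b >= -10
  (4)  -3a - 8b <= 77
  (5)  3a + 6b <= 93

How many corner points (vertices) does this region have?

Intersecting each pair of boundary lines and keeping only the points that satisfy every inequality leaves:
  (-68/43, -669/86)
  (-29/12, -279/32)
  (-179/30, -437/90)
  (-773/99, -221/33)

4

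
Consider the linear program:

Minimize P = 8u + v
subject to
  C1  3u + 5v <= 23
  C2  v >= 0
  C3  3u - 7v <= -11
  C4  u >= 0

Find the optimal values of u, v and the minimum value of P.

Extreme points and P = 8u + v:
  (53/18, 17/6) → P = 475/18
  (0, 23/5) → P = 23/5
  (0, 11/7) → P = 11/7

At the optimal vertex, 3u - 7v = -11 and u = 0.
Solving simultaneously gives u = 0, v = 11/7.

u = 0, v = 11/7, minimum P = 11/7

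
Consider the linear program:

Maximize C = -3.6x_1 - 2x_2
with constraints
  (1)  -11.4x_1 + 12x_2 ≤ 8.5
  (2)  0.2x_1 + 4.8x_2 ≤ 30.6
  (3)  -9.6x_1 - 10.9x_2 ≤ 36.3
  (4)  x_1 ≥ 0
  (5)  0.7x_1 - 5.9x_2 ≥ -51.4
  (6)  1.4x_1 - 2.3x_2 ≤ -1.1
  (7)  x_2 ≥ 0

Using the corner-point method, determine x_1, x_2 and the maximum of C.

Corner points and C = -3.6x_1 - 2x_2:
  (40/7, 1031/168) → C = -2759/84
  (0, 17/24) → C = -17/12
  (3255/359, 2153/359) → C = -16024/359
  (0, 11/23) → C = -22/23

x_1 = 0, x_2 = 11/23, maximum C = -22/23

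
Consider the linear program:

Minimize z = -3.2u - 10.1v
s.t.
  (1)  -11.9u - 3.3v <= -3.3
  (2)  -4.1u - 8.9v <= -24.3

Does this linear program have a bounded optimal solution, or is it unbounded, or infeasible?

unbounded

From the feasible point (-2541/4619, 13782/4619), moving in the direction (-3.3, 11.9) keeps every constraint satisfied while z decreases without bound.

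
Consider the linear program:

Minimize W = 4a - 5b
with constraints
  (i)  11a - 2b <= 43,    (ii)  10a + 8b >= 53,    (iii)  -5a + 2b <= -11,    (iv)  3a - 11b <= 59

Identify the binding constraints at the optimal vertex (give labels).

Corner points and W = 4a - 5b:
  (25/6, 17/12) → W = 115/12
  (16/3, 47/6) → W = -107/6
  (97/30, 31/12) → W = 1/60

The minimum is at (16/3, 47/6). Substituting into each constraint, equality holds for (i) and (iii); the remaining constraints have slack.

(i) and (iii)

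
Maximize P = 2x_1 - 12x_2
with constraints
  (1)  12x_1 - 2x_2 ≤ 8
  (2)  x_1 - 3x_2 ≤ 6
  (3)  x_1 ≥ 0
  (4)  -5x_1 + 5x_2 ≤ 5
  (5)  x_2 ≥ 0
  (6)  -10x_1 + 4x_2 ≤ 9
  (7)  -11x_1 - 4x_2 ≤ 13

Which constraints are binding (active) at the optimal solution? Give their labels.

(1) and (5)

Extreme points and P = 2x_1 - 12x_2:
  (1, 2) → P = -22
  (2/3, 0) → P = 4/3
  (0, 1) → P = -12
  (0, 0) → P = 0

The maximum is at (2/3, 0). Substituting into each constraint, equality holds for (1) and (5); the remaining constraints have slack.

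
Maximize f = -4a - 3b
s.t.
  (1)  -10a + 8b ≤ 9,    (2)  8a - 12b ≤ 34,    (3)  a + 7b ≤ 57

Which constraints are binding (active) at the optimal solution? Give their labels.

(1) and (2)

Feasible corners and f = -4a - 3b:
  (-95/14, -103/14) → f = 689/14
  (131/26, 193/26) → f = -1103/26
  (461/34, 211/34) → f = -2477/34

The maximum is at (-95/14, -103/14). Substituting into each constraint, equality holds for (1) and (2); the remaining constraints have slack.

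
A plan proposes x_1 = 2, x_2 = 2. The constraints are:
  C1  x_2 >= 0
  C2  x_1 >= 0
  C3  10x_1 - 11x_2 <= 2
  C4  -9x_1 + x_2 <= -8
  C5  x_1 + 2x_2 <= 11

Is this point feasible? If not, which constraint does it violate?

feasible

C1: 2 ≥ 0 ✓
C2: 2 ≥ 0 ✓
C3: -2 ≤ 2 ✓
C4: -16 ≤ -8 ✓
C5: 6 ≤ 11 ✓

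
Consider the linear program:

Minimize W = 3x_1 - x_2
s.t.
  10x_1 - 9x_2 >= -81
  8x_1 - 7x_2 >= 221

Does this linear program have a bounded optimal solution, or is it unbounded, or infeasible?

unbounded

From the feasible point (1278, 1429), moving in the direction (-7, -8) keeps every constraint satisfied while W decreases without bound.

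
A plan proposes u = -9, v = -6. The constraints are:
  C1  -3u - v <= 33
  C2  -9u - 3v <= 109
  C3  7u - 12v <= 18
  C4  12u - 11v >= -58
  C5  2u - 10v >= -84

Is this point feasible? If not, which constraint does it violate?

feasible

C1: 33 ≤ 33 ✓
C2: 99 ≤ 109 ✓
C3: 9 ≤ 18 ✓
C4: -42 ≥ -58 ✓
C5: 42 ≥ -84 ✓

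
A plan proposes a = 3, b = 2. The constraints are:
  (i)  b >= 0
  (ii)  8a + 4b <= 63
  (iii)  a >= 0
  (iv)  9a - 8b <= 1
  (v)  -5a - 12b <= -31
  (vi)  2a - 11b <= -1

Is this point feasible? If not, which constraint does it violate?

not feasible — violates (iv)

Constraint (iv): 9a - 8b = 11, which is not ≤ 1. All other constraints are satisfied.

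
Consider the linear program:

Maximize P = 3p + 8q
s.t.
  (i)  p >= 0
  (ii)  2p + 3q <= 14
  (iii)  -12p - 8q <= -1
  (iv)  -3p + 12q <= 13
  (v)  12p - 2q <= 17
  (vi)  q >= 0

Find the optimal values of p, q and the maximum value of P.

p = 5/3, q = 3/2, maximum P = 17

Vertices and P = 3p + 8q:
  (0, 1/8) → P = 1
  (0, 13/12) → P = 26/3
  (1/12, 0) → P = 1/4
  (5/3, 3/2) → P = 17
  (17/12, 0) → P = 17/4

The binding constraints are -3p + 12q = 13 and 12p - 2q = 17.
Solving simultaneously gives p = 5/3, q = 3/2.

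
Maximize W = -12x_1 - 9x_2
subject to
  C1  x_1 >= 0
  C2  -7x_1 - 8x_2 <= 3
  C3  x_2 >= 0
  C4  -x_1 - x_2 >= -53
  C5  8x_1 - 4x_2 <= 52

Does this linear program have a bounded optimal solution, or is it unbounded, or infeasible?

Vertices and W = -12x_1 - 9x_2:
  (0, 0) → W = 0
  (0, 53) → W = -477
  (13/2, 0) → W = -78
  (22, 31) → W = -543
The feasible region has finitely many vertices and no improving ray; the maximum is 0 at (0, 0).

bounded optimum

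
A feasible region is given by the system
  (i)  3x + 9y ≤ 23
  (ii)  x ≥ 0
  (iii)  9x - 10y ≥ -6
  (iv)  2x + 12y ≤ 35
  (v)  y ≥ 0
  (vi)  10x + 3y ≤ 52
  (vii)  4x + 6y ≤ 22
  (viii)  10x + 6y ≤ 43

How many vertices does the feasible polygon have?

Of the 28 pairwise boundary intersections, those satisfying every inequality are:
  (176/111, 75/37)
  (10/3, 13/9)
  (0, 3/5)
  (0, 0)
  (43/10, 0)
  (7/2, 4/3)

6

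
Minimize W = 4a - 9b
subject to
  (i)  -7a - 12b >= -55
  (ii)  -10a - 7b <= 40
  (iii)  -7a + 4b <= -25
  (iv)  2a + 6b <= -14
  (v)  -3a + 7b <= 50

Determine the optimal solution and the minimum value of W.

a = 47/25, b = -74/25, minimum W = 854/25

Extreme points and W = 4a - 9b:
  (83/3, -104/9) → W = 644/3
  (15/89, -530/89) → W = 4830/89
  (47/25, -74/25) → W = 854/25
The feasible region is unbounded (it extends along (7, -10), (12, -7)), but W strictly increases along every unbounded feasible direction, so there is no improving ray and the minimum is attained at a vertex.

The binding constraints are -7a + 4b = -25 and 2a + 6b = -14.
Solving simultaneously gives a = 47/25, b = -74/25.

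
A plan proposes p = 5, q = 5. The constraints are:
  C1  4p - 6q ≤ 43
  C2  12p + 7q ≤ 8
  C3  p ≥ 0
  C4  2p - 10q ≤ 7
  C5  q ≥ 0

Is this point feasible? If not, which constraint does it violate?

not feasible — violates C2

Constraint C2: 12p + 7q = 95, which is not ≤ 8. All other constraints are satisfied.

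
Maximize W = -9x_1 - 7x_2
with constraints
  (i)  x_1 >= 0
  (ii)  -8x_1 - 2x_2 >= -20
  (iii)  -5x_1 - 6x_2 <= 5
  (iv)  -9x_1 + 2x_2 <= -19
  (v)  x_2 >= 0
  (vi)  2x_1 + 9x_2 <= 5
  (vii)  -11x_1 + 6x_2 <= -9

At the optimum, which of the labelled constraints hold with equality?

(iv) and (v)

Vertices and W = -9x_1 - 7x_2:
  (5/2, 0) → W = -45/2
  (19/9, 0) → W = -19
  (181/85, 7/85) → W = -1678/85

The maximum is at (19/9, 0). Substituting into each constraint, equality holds for (iv) and (v); the remaining constraints have slack.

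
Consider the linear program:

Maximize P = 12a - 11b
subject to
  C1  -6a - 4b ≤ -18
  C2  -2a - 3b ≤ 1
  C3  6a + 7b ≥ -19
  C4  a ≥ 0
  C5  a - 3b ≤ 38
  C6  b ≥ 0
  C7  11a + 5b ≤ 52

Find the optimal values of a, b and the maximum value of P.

a = 52/11, b = 0, maximum P = 624/11

Vertices and P = 12a - 11b:
  (0, 9/2) → P = -99/2
  (3, 0) → P = 36
  (0, 52/5) → P = -572/5
  (52/11, 0) → P = 624/11

The binding constraints are b = 0 and 11a + 5b = 52.
Solving simultaneously gives a = 52/11, b = 0.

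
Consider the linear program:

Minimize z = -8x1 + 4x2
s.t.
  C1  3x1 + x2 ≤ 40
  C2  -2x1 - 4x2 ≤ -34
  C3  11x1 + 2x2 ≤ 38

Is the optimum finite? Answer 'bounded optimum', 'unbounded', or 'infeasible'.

bounded optimum

Vertices and z = -8x1 + 4x2:
  (-42/5, 326/5) → z = 328
  (21/10, 149/20) → z = 13
The feasible region has finitely many vertices and no improving ray; the minimum is 13 at (21/10, 149/20).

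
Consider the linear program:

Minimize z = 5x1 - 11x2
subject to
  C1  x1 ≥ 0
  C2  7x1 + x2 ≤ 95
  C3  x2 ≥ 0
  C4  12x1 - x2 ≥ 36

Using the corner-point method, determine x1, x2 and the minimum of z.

x1 = 131/19, x2 = 888/19, minimum z = -9113/19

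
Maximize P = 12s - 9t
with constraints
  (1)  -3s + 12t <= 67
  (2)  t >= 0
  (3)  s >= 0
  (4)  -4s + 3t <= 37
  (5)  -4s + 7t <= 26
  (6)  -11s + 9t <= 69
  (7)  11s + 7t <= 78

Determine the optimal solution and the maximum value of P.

Extreme points and P = 12s - 9t:
  (0, 0) → P = 0
  (78/11, 0) → P = 936/11
  (0, 26/7) → P = -234/7
  (52/15, 598/105) → P = -338/35

At the optimal vertex, t = 0 and 11s + 7t = 78.
Solving simultaneously gives s = 78/11, t = 0.

s = 78/11, t = 0, maximum P = 936/11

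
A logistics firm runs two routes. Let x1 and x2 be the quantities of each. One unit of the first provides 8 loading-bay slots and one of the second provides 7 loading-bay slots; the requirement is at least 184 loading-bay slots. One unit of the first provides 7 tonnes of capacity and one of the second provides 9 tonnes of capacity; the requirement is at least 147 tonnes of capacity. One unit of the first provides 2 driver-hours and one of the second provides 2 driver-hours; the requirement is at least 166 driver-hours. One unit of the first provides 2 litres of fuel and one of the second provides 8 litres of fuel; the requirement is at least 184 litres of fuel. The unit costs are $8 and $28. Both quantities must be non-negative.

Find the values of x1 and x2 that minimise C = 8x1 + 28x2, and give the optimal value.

Corner points and C = 8x1 + 28x2:
  (0, 83) → C = 2324
  (92, 0) → C = 736
  (80, 3) → C = 724
The feasible region is unbounded (it extends along (0, 1), (1, 0)), but C strictly increases along every unbounded feasible direction, so there is no improving ray and the minimum is attained at a vertex.

The binding constraints are 2x1 + 2x2 = 166 and 2x1 + 8x2 = 184.
Solving simultaneously gives x1 = 80, x2 = 3.

x1 = 80, x2 = 3, minimum C = 724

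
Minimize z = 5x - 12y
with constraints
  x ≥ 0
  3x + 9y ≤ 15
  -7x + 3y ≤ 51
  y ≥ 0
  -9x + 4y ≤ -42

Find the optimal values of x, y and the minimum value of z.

Corner points and z = 5x - 12y:
  (5, 0) → z = 25
  (146/31, 3/31) → z = 694/31
  (14/3, 0) → z = 70/3

The optimum lies where 3x + 9y = 15 and -9x + 4y = -42.
Solving simultaneously gives x = 146/31, y = 3/31.

x = 146/31, y = 3/31, minimum z = 694/31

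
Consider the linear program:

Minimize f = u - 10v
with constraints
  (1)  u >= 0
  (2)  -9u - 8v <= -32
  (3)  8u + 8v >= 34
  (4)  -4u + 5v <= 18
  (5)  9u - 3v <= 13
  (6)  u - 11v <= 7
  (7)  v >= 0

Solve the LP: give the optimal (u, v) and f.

The optimum lies where -4u + 5v = 18 and 9u - 3v = 13.
Solving simultaneously gives u = 119/33, v = 214/33.

u = 119/33, v = 214/33, minimum f = -2021/33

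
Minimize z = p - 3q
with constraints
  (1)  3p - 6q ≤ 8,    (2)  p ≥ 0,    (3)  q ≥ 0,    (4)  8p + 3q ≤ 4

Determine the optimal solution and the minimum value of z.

Extreme points and z = p - 3q:
  (0, 0) → z = 0
  (0, 4/3) → z = -4
  (1/2, 0) → z = 1/2

The optimum lies where p = 0 and 8p + 3q = 4.
Solving simultaneously gives p = 0, q = 4/3.

p = 0, q = 4/3, minimum z = -4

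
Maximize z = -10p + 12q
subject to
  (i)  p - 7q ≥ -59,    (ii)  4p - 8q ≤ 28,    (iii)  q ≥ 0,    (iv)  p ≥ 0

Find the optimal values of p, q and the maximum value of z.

p = 0, q = 59/7, maximum z = 708/7

Feasible corners and z = -10p + 12q:
  (167/5, 66/5) → z = -878/5
  (0, 59/7) → z = 708/7
  (7, 0) → z = -70
  (0, 0) → z = 0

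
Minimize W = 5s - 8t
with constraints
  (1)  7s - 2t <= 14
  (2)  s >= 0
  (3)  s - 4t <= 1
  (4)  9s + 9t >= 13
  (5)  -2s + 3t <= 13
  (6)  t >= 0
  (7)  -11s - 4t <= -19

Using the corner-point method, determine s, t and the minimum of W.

Feasible corners and W = 5s - 8t:
  (27/13, 7/26) → W = 107/13
  (4, 7) → W = -36
  (5/3, 1/6) → W = 7
  (5/41, 181/41) → W = -1423/41

The optimum lies where 7s - 2t = 14 and -2s + 3t = 13.
Solving simultaneously gives s = 4, t = 7.

s = 4, t = 7, minimum W = -36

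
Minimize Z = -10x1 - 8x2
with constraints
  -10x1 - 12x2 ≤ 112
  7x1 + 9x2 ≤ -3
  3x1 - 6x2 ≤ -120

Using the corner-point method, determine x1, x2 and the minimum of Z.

x1 = -366/23, x2 = 277/23, minimum Z = 1444/23

Feasible corners and Z = -10x1 - 8x2:
  (-162, 377/3) → Z = 1844/3
  (-22, 9) → Z = 148
  (-366/23, 277/23) → Z = 1444/23

At the optimal vertex, 7x1 + 9x2 = -3 and 3x1 - 6x2 = -120.
Solving simultaneously gives x1 = -366/23, x2 = 277/23.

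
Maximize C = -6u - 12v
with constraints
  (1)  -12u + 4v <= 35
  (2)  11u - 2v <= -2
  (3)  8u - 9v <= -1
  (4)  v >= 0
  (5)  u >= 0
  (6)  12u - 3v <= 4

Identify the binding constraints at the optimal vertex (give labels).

Extreme points and C = -6u - 12v:
  (31/10, 361/20) → C = -1176/5
  (0, 35/4) → C = -105
  (0, 1) → C = -12

The maximum is at (0, 1). Substituting into each constraint, equality holds for (2) and (5); the remaining constraints have slack.

(2) and (5)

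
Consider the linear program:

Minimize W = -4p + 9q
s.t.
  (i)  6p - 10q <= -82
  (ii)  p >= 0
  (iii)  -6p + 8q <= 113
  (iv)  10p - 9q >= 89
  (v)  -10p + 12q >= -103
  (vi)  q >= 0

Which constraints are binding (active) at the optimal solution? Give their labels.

(i) and (iv)

Vertices and W = -4p + 9q:
  (814/23, 677/23) → W = 2837/23
  (1007/14, 719/14) → W = 349/2
  (133/2, 64) → W = 310
  (545/2, 437/2) → W = 1753/2

The minimum is at (814/23, 677/23). Substituting into each constraint, equality holds for (i) and (iv); the remaining constraints have slack.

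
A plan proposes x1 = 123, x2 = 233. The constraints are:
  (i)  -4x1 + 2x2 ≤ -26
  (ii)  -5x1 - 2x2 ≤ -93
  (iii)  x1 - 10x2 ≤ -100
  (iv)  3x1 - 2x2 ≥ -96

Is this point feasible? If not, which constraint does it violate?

not feasible — violates (iv)

Constraint (iv): 3x1 - 2x2 = -97, which is not ≥ -96. All other constraints are satisfied.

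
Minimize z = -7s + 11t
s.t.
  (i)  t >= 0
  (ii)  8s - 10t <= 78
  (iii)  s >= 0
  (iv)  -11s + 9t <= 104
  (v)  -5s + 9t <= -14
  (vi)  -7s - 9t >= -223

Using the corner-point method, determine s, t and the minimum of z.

s = 39/4, t = 0, minimum z = -273/4

Vertices and z = -7s + 11t:
  (39/4, 0) → z = -273/4
  (14/5, 0) → z = -98/5
  (1466/71, 619/71) → z = -3453/71
  (79/4, 113/12) → z = -104/3

The optimum lies where t = 0 and 8s - 10t = 78.
Solving simultaneously gives s = 39/4, t = 0.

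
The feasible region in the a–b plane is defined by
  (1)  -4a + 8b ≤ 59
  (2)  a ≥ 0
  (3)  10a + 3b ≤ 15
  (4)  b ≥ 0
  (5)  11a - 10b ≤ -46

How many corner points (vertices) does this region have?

The feasible vertices (each the meet of two boundaries and inside every other half-plane) are:
  (0, 5)
  (0, 23/5)
  (12/133, 625/133)

3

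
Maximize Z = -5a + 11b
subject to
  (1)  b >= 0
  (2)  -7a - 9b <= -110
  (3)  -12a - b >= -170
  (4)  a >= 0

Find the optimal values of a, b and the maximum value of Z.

Corner points and Z = -5a + 11b:
  (1420/101, 130/101) → Z = -5670/101
  (0, 110/9) → Z = 1210/9
  (0, 170) → Z = 1870

a = 0, b = 170, maximum Z = 1870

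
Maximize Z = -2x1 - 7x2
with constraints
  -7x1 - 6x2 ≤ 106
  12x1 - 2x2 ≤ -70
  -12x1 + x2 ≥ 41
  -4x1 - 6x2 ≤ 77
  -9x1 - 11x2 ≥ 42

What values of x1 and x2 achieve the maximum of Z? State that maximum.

Corner points and Z = -2x1 - 7x2:
  (-29/3, -115/18) → Z = 1153/18
  (-914/23, 660/23) → Z = -2792/23
  (-287/40, -161/20) → Z = 707/10
  (-427/75, 21/25) → Z = 413/75

x1 = -287/40, x2 = -161/20, maximum Z = 707/10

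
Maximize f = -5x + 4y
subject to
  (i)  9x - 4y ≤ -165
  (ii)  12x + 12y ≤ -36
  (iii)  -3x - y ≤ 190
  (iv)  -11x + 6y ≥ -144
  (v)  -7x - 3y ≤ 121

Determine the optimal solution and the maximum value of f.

x = -28, y = 25, maximum f = 240

Vertices and f = -5x + 4y:
  (-177/13, 138/13) → f = 1437/13
  (-89/5, 6/5) → f = 469/5
  (-28, 25) → f = 240

The optimum lies where 12x + 12y = -36 and -7x - 3y = 121.
Solving simultaneously gives x = -28, y = 25.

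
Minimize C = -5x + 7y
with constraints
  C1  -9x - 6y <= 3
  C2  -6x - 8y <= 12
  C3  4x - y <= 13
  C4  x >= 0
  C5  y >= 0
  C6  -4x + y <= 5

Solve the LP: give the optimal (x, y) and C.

x = 13/4, y = 0, minimum C = -65/4

Vertices and C = -5x + 7y:
  (13/4, 0) → C = -65/4
  (0, 0) → C = 0
  (0, 5) → C = 35
The feasible region is unbounded (it extends along (1, 4)), but C strictly increases along every unbounded feasible direction, so there is no improving ray and the minimum is attained at a vertex.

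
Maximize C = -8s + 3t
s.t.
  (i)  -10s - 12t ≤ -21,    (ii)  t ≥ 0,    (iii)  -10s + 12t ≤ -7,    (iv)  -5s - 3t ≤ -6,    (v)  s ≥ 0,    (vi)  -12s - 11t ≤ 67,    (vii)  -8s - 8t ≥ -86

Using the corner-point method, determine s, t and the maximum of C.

Vertices and C = -8s + 3t:
  (21/10, 0) → C = -84/5
  (7/5, 7/12) → C = -189/20
  (43/4, 0) → C = -86
  (68/11, 201/44) → C = -143/4

s = 7/5, t = 7/12, maximum C = -189/20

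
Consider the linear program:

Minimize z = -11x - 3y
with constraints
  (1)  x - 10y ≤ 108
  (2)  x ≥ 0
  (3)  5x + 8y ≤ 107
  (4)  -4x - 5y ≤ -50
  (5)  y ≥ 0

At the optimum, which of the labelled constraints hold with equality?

Extreme points and z = -11x - 3y:
  (0, 107/8) → z = -321/8
  (0, 10) → z = -30
  (107/5, 0) → z = -1177/5
  (25/2, 0) → z = -275/2

The minimum is at (107/5, 0). Substituting into each constraint, equality holds for (3) and (5); the remaining constraints have slack.

(3) and (5)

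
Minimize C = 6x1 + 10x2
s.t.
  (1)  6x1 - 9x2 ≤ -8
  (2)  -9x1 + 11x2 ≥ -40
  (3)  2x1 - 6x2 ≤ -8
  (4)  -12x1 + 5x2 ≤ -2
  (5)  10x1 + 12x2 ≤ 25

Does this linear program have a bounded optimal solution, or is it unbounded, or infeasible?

The boundaries 6x1 - 9x2 = -8 and -9x1 + 11x2 = -40 meet at (448/15, 104/5), but that point violates 10x1 + 12x2 ≤ 25. Every candidate vertex is excluded by some other constraint, so the feasible region is empty.

infeasible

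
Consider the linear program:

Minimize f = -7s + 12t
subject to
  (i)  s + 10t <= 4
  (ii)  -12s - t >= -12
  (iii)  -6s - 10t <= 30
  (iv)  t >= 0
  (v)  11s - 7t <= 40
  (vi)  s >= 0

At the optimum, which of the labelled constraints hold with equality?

Feasible corners and f = -7s + 12t:
  (116/119, 36/119) → f = -380/119
  (0, 2/5) → f = 24/5
  (1, 0) → f = -7
  (0, 0) → f = 0

The minimum is at (1, 0). Substituting into each constraint, equality holds for (ii) and (iv); the remaining constraints have slack.

(ii) and (iv)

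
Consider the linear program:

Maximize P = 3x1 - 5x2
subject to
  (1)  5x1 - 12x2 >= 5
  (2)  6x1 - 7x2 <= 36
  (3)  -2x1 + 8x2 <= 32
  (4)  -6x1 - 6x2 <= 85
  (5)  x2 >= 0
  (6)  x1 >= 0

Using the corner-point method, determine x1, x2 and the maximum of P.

x1 = 6, x2 = 0, maximum P = 18

Vertices and P = 3x1 - 5x2:
  (397/37, 150/37) → P = 441/37
  (1, 0) → P = 3
  (6, 0) → P = 18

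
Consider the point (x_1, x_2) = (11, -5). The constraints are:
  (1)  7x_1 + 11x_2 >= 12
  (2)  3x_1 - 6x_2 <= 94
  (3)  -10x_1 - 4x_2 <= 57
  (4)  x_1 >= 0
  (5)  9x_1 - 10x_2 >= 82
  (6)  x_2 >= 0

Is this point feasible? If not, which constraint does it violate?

Constraint (6): x_2 = -5, which is not ≥ 0. All other constraints are satisfied.

not feasible — violates (6)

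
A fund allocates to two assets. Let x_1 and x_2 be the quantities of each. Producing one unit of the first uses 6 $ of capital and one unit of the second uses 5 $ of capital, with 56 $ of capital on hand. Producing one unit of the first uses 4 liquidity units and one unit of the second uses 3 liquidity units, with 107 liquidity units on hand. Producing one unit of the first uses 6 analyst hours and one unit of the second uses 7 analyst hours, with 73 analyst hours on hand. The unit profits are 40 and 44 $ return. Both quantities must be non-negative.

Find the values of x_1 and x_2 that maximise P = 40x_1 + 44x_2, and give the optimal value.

x_1 = 9/4, x_2 = 17/2, maximum P = 464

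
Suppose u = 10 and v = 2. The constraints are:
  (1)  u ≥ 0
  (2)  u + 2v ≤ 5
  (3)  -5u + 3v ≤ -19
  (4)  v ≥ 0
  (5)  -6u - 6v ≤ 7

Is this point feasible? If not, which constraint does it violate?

Constraint (2): u + 2v = 14, which is not ≤ 5. All other constraints are satisfied.

not feasible — violates (2)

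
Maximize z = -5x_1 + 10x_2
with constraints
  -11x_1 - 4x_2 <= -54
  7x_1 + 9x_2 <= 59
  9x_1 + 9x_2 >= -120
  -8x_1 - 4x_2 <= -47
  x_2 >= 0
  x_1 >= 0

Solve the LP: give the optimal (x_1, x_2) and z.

x_1 = 17/4, x_2 = 13/4, maximum z = 45/4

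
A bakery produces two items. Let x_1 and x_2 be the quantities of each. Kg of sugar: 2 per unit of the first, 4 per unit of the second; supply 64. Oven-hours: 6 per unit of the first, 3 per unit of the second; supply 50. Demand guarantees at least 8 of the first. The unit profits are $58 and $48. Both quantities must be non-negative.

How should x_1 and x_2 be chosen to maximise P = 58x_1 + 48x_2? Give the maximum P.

x_1 = 8, x_2 = 2/3, maximum P = 496

Corner points and P = 58x_1 + 48x_2:
  (25/3, 0) → P = 1450/3
  (8, 0) → P = 464
  (8, 2/3) → P = 496

The binding constraints are 6x_1 + 3x_2 = 50 and x_1 = 8.
Solving simultaneously gives x_1 = 8, x_2 = 2/3.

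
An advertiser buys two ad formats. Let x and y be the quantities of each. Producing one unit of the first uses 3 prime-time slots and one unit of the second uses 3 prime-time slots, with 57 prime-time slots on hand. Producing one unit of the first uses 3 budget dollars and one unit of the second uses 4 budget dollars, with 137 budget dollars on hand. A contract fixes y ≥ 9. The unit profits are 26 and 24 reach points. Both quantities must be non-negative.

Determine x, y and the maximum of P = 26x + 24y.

Vertices and P = 26x + 24y:
  (0, 19) → P = 456
  (0, 9) → P = 216
  (10, 9) → P = 476

The binding constraints are 3x + 3y = 57 and y = 9.
Solving simultaneously gives x = 10, y = 9.

x = 10, y = 9, maximum P = 476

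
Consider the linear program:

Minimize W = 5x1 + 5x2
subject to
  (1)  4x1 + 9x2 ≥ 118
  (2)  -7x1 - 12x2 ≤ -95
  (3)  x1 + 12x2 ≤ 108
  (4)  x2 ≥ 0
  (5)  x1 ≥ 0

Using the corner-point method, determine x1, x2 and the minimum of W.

x1 = 148/13, x2 = 314/39, minimum W = 3790/39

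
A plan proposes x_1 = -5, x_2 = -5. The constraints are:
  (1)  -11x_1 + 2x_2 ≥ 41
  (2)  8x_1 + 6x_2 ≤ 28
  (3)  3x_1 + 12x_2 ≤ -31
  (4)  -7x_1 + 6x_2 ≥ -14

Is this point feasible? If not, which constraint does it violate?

(1): 45 ≥ 41 ✓
(2): -70 ≤ 28 ✓
(3): -75 ≤ -31 ✓
(4): 5 ≥ -14 ✓

feasible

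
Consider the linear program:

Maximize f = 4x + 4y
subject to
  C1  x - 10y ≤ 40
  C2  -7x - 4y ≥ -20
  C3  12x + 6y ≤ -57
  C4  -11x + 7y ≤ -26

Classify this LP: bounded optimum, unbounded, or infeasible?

infeasible

The boundaries x - 10y = 40 and -7x - 4y = -20 meet at (180/37, -130/37), but that point violates 12x + 6y ≤ -57. Every candidate vertex is excluded by some other constraint, so the feasible region is empty.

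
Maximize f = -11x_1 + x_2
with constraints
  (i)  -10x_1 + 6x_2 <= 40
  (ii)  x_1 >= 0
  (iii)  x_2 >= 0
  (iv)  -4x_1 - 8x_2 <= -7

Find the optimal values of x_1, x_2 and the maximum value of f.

x_1 = 0, x_2 = 20/3, maximum f = 20/3

Extreme points and f = -11x_1 + x_2:
  (0, 20/3) → f = 20/3
  (0, 7/8) → f = 7/8
  (7/4, 0) → f = -77/4
The feasible region is unbounded (it extends along (3, 5), (1, 0)), but f strictly decreases along every unbounded feasible direction, so there is no improving ray and the maximum is attained at a vertex.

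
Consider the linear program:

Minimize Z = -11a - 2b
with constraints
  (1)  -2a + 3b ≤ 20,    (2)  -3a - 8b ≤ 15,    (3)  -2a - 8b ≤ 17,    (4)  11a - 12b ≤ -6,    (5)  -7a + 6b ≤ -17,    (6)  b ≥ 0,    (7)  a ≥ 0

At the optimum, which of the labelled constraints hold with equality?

Extreme points and Z = -11a - 2b:
  (74/3, 208/9) → Z = -2858/9
  (19, 58/3) → Z = -743/3
  (40/3, 229/18) → Z = -1549/9

The minimum is at (74/3, 208/9). Substituting into each constraint, equality holds for (1) and (4); the remaining constraints have slack.

(1) and (4)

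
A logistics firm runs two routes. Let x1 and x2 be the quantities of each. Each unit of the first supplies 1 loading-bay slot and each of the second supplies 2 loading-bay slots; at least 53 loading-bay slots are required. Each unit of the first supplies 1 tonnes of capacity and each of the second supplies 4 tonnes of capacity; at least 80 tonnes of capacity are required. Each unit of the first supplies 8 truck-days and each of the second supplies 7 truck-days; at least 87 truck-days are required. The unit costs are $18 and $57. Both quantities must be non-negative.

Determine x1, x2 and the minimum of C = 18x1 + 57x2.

Extreme points and C = 18x1 + 57x2:
  (0, 53/2) → C = 3021/2
  (80, 0) → C = 1440
  (26, 27/2) → C = 2475/2
The feasible region is unbounded (it extends along (0, 1), (1, 0)), but C strictly increases along every unbounded feasible direction, so there is no improving ray and the minimum is attained at a vertex.

The binding constraints are x1 + 2x2 = 53 and x1 + 4x2 = 80.
Solving simultaneously gives x1 = 26, x2 = 27/2.

x1 = 26, x2 = 27/2, minimum C = 2475/2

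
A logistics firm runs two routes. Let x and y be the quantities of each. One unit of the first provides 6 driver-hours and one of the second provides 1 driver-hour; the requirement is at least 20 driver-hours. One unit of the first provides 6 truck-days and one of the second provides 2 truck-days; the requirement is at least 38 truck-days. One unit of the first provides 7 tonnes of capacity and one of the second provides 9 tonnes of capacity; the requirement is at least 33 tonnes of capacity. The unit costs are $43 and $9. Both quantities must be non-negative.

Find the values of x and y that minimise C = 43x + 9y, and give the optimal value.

Extreme points and C = 43x + 9y:
  (0, 20) → C = 180
  (19/3, 0) → C = 817/3
  (1/3, 18) → C = 529/3
The feasible region is unbounded (it extends along (0, 1), (1, 0)), but C strictly increases along every unbounded feasible direction, so there is no improving ray and the minimum is attained at a vertex.

At the optimal vertex, 6x + y = 20 and 6x + 2y = 38.
Solving simultaneously gives x = 1/3, y = 18.

x = 1/3, y = 18, minimum C = 529/3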